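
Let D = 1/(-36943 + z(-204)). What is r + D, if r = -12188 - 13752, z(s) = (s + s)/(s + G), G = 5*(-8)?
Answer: -58453740801/2253421 ≈ -25940.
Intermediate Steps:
G = -40
z(s) = 2*s/(-40 + s) (z(s) = (s + s)/(s - 40) = (2*s)/(-40 + s) = 2*s/(-40 + s))
r = -25940
D = -61/2253421 (D = 1/(-36943 + 2*(-204)/(-40 - 204)) = 1/(-36943 + 2*(-204)/(-244)) = 1/(-36943 + 2*(-204)*(-1/244)) = 1/(-36943 + 102/61) = 1/(-2253421/61) = -61/2253421 ≈ -2.7070e-5)
r + D = -25940 - 61/2253421 = -58453740801/2253421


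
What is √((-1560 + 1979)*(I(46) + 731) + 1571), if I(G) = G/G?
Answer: √308279 ≈ 555.23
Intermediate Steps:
I(G) = 1
√((-1560 + 1979)*(I(46) + 731) + 1571) = √((-1560 + 1979)*(1 + 731) + 1571) = √(419*732 + 1571) = √(306708 + 1571) = √308279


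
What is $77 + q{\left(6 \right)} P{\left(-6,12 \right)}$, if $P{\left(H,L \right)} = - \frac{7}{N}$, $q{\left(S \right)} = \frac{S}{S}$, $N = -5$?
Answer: $\frac{392}{5} \approx 78.4$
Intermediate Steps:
$q{\left(S \right)} = 1$
$P{\left(H,L \right)} = \frac{7}{5}$ ($P{\left(H,L \right)} = - \frac{7}{-5} = \left(-7\right) \left(- \frac{1}{5}\right) = \frac{7}{5}$)
$77 + q{\left(6 \right)} P{\left(-6,12 \right)} = 77 + 1 \cdot \frac{7}{5} = 77 + \frac{7}{5} = \frac{392}{5}$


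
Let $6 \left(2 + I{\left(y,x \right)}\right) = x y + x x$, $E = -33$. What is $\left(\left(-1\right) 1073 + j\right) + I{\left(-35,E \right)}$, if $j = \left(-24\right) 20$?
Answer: $-1181$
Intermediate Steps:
$I{\left(y,x \right)} = -2 + \frac{x^{2}}{6} + \frac{x y}{6}$ ($I{\left(y,x \right)} = -2 + \frac{x y + x x}{6} = -2 + \frac{x y + x^{2}}{6} = -2 + \frac{x^{2} + x y}{6} = -2 + \left(\frac{x^{2}}{6} + \frac{x y}{6}\right) = -2 + \frac{x^{2}}{6} + \frac{x y}{6}$)
$j = -480$
$\left(\left(-1\right) 1073 + j\right) + I{\left(-35,E \right)} = \left(\left(-1\right) 1073 - 480\right) + \left(-2 + \frac{\left(-33\right)^{2}}{6} + \frac{1}{6} \left(-33\right) \left(-35\right)\right) = \left(-1073 - 480\right) + \left(-2 + \frac{1}{6} \cdot 1089 + \frac{385}{2}\right) = -1553 + \left(-2 + \frac{363}{2} + \frac{385}{2}\right) = -1553 + 372 = -1181$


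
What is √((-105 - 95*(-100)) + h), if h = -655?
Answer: 2*√2185 ≈ 93.488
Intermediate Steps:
√((-105 - 95*(-100)) + h) = √((-105 - 95*(-100)) - 655) = √((-105 + 9500) - 655) = √(9395 - 655) = √8740 = 2*√2185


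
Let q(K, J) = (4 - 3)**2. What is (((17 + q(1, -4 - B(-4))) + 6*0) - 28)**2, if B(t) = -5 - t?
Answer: 100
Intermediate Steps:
q(K, J) = 1 (q(K, J) = 1**2 = 1)
(((17 + q(1, -4 - B(-4))) + 6*0) - 28)**2 = (((17 + 1) + 6*0) - 28)**2 = ((18 + 0) - 28)**2 = (18 - 28)**2 = (-10)**2 = 100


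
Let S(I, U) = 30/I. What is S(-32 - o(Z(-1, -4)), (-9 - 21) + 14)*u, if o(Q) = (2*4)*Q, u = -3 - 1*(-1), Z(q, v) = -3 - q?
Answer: 15/4 ≈ 3.7500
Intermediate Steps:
u = -2 (u = -3 + 1 = -2)
o(Q) = 8*Q
S(-32 - o(Z(-1, -4)), (-9 - 21) + 14)*u = (30/(-32 - 8*(-3 - 1*(-1))))*(-2) = (30/(-32 - 8*(-3 + 1)))*(-2) = (30/(-32 - 8*(-2)))*(-2) = (30/(-32 - 1*(-16)))*(-2) = (30/(-32 + 16))*(-2) = (30/(-16))*(-2) = (30*(-1/16))*(-2) = -15/8*(-2) = 15/4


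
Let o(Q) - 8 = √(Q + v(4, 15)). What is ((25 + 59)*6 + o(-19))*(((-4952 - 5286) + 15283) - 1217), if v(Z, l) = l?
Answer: 1959936 + 7656*I ≈ 1.9599e+6 + 7656.0*I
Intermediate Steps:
o(Q) = 8 + √(15 + Q) (o(Q) = 8 + √(Q + 15) = 8 + √(15 + Q))
((25 + 59)*6 + o(-19))*(((-4952 - 5286) + 15283) - 1217) = ((25 + 59)*6 + (8 + √(15 - 19)))*(((-4952 - 5286) + 15283) - 1217) = (84*6 + (8 + √(-4)))*((-10238 + 15283) - 1217) = (504 + (8 + 2*I))*(5045 - 1217) = (512 + 2*I)*3828 = 1959936 + 7656*I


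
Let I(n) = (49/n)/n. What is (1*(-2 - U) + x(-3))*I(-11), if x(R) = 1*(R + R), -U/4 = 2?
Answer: 0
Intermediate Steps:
U = -8 (U = -4*2 = -8)
x(R) = 2*R (x(R) = 1*(2*R) = 2*R)
I(n) = 49/n²
(1*(-2 - U) + x(-3))*I(-11) = (1*(-2 - 1*(-8)) + 2*(-3))*(49/(-11)²) = (1*(-2 + 8) - 6)*(49*(1/121)) = (1*6 - 6)*(49/121) = (6 - 6)*(49/121) = 0*(49/121) = 0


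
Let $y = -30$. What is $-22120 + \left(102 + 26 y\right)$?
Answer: $-22798$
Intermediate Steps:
$-22120 + \left(102 + 26 y\right) = -22120 + \left(102 + 26 \left(-30\right)\right) = -22120 + \left(102 - 780\right) = -22120 - 678 = -22798$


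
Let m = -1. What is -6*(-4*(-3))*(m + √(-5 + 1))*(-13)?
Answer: -936 + 1872*I ≈ -936.0 + 1872.0*I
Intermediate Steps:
-6*(-4*(-3))*(m + √(-5 + 1))*(-13) = -6*(-4*(-3))*(-1 + √(-5 + 1))*(-13) = -72*(-1 + √(-4))*(-13) = -72*(-1 + 2*I)*(-13) = -6*(-12 + 24*I)*(-13) = (72 - 144*I)*(-13) = -936 + 1872*I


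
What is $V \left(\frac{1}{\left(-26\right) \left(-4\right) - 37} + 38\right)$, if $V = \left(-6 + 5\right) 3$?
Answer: $- \frac{7641}{67} \approx -114.04$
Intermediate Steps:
$V = -3$ ($V = \left(-1\right) 3 = -3$)
$V \left(\frac{1}{\left(-26\right) \left(-4\right) - 37} + 38\right) = - 3 \left(\frac{1}{\left(-26\right) \left(-4\right) - 37} + 38\right) = - 3 \left(\frac{1}{104 - 37} + 38\right) = - 3 \left(\frac{1}{67} + 38\right) = \left(-3\right) \frac{2547}{67} = - \frac{7641}{67}$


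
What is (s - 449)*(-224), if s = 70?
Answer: 84896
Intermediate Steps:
(s - 449)*(-224) = (70 - 449)*(-224) = -379*(-224) = 84896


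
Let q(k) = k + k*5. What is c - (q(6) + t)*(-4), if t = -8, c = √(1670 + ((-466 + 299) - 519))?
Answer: 112 + 2*√246 ≈ 143.37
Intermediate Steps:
q(k) = 6*k (q(k) = k + 5*k = 6*k)
c = 2*√246 (c = √(1670 + (-167 - 519)) = √(1670 - 686) = √984 = 2*√246 ≈ 31.369)
c - (q(6) + t)*(-4) = 2*√246 - (6*6 - 8)*(-4) = 2*√246 - (36 - 8)*(-4) = 2*√246 - 28*(-4) = 2*√246 - 1*(-112) = 2*√246 + 112 = 112 + 2*√246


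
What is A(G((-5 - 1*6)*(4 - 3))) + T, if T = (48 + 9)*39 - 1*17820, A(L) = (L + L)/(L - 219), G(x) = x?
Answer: -1793644/115 ≈ -15597.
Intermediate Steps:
A(L) = 2*L/(-219 + L) (A(L) = (2*L)/(-219 + L) = 2*L/(-219 + L))
T = -15597 (T = 57*39 - 17820 = 2223 - 17820 = -15597)
A(G((-5 - 1*6)*(4 - 3))) + T = 2*((-5 - 1*6)*(4 - 3))/(-219 + (-5 - 1*6)*(4 - 3)) - 15597 = 2*((-5 - 6)*1)/(-219 + (-5 - 6)*1) - 15597 = 2*(-11*1)/(-219 - 11*1) - 15597 = 2*(-11)/(-219 - 11) - 15597 = 2*(-11)/(-230) - 15597 = 2*(-11)*(-1/230) - 15597 = 11/115 - 15597 = -1793644/115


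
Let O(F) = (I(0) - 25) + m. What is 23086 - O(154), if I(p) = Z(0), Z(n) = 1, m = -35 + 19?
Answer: 23126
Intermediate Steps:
m = -16
I(p) = 1
O(F) = -40 (O(F) = (1 - 25) - 16 = -24 - 16 = -40)
23086 - O(154) = 23086 - 1*(-40) = 23086 + 40 = 23126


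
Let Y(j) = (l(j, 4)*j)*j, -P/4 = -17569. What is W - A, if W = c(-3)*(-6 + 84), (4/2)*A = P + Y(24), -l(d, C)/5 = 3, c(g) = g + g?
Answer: -31286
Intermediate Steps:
P = 70276 (P = -4*(-17569) = 70276)
c(g) = 2*g
l(d, C) = -15 (l(d, C) = -5*3 = -15)
Y(j) = -15*j² (Y(j) = (-15*j)*j = -15*j²)
A = 30818 (A = (70276 - 15*24²)/2 = (70276 - 15*576)/2 = (70276 - 8640)/2 = (½)*61636 = 30818)
W = -468 (W = (2*(-3))*(-6 + 84) = -6*78 = -468)
W - A = -468 - 1*30818 = -468 - 30818 = -31286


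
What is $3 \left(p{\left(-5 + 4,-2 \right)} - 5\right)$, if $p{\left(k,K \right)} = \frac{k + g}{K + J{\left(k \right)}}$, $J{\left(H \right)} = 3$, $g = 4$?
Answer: $-6$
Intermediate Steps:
$p{\left(k,K \right)} = \frac{4 + k}{3 + K}$ ($p{\left(k,K \right)} = \frac{k + 4}{K + 3} = \frac{4 + k}{3 + K}$)
$3 \left(p{\left(-5 + 4,-2 \right)} - 5\right) = 3 \left(\frac{4 + \left(-5 + 4\right)}{3 - 2} - 5\right) = 3 \left(\frac{4 - 1}{1} - 5\right) = 3 \left(1 \cdot 3 - 5\right) = 3 \left(3 - 5\right) = 3 \left(-2\right) = -6$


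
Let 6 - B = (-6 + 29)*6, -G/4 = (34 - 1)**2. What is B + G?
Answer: -4488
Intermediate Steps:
G = -4356 (G = -4*(34 - 1)**2 = -4*33**2 = -4*1089 = -4356)
B = -132 (B = 6 - (-6 + 29)*6 = 6 - 23*6 = 6 - 1*138 = 6 - 138 = -132)
B + G = -132 - 4356 = -4488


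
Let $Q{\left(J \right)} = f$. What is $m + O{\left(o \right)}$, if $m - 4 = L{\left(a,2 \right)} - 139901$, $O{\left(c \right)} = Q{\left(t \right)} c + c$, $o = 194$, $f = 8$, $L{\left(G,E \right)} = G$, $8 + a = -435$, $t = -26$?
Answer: $-138594$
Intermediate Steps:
$a = -443$ ($a = -8 - 435 = -443$)
$Q{\left(J \right)} = 8$
$O{\left(c \right)} = 9 c$ ($O{\left(c \right)} = 8 c + c = 9 c$)
$m = -140340$ ($m = 4 - 140344 = -140340$)
$m + O{\left(o \right)} = -140340 + 9 \cdot 194 = -140340 + 1746 = -138594$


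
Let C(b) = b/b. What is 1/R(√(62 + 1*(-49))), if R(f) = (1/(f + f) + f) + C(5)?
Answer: -52/677 + 54*√13/677 ≈ 0.21078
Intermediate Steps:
C(b) = 1
R(f) = 1 + f + 1/(2*f) (R(f) = (1/(f + f) + f) + 1 = (1/(2*f) + f) + 1 = (f + 1/(2*f)) + 1 = 1 + f + 1/(2*f))
1/R(√(62 + 1*(-49))) = 1/(1 + √(62 + 1*(-49)) + 1/(2*(√(62 + 1*(-49))))) = 1/(1 + √(62 - 49) + 1/(2*(√(62 - 49)))) = 1/(1 + √13 + 1/(2*(√13))) = 1/(1 + √13 + (√13/13)/2) = 1/(1 + √13 + √13/26) = 1/(1 + 27*√13/26)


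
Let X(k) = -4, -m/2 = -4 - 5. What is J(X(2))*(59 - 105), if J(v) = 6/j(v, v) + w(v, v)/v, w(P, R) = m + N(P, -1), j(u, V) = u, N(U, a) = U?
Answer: 230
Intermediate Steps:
m = 18 (m = -2*(-4 - 5) = -2*(-9) = 18)
w(P, R) = 18 + P
J(v) = 6/v + (18 + v)/v
J(X(2))*(59 - 105) = ((24 - 4)/(-4))*(59 - 105) = -¼*20*(-46) = -5*(-46) = 230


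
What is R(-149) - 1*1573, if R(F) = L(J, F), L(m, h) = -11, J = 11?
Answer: -1584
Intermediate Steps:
R(F) = -11
R(-149) - 1*1573 = -11 - 1*1573 = -11 - 1573 = -1584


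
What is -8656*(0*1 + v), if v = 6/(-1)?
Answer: 51936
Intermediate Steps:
v = -6 (v = 6*(-1) = -6)
-8656*(0*1 + v) = -8656*(0*1 - 6) = -8656*(0 - 6) = -8656*(-6) = 51936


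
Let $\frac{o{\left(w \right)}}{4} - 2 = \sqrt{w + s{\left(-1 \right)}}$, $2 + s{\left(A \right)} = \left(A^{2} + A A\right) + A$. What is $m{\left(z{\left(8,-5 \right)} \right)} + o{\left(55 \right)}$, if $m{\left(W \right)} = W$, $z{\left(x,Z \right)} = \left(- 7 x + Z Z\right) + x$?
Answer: $-15 + 12 \sqrt{6} \approx 14.394$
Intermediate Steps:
$s{\left(A \right)} = -2 + A + 2 A^{2}$ ($s{\left(A \right)} = -2 + \left(\left(A^{2} + A A\right) + A\right) = -2 + \left(\left(A^{2} + A^{2}\right) + A\right) = -2 + \left(2 A^{2} + A\right) = -2 + \left(A + 2 A^{2}\right) = -2 + A + 2 A^{2}$)
$z{\left(x,Z \right)} = Z^{2} - 6 x$ ($z{\left(x,Z \right)} = \left(- 7 x + Z^{2}\right) + x = \left(Z^{2} - 7 x\right) + x = Z^{2} - 6 x$)
$o{\left(w \right)} = 8 + 4 \sqrt{-1 + w}$ ($o{\left(w \right)} = 8 + 4 \sqrt{w - \left(3 - 2\right)} = 8 + 4 \sqrt{w - 1} = 8 + 4 \sqrt{-1 + w}$)
$m{\left(z{\left(8,-5 \right)} \right)} + o{\left(55 \right)} = \left(\left(-5\right)^{2} - 48\right) + \left(8 + 4 \sqrt{-1 + 55}\right) = \left(25 - 48\right) + \left(8 + 4 \sqrt{54}\right) = -23 + \left(8 + 4 \cdot 3 \sqrt{6}\right) = -23 + \left(8 + 12 \sqrt{6}\right) = -15 + 12 \sqrt{6}$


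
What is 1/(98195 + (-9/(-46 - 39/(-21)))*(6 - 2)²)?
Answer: 103/10114421 ≈ 1.0183e-5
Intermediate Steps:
1/(98195 + (-9/(-46 - 39/(-21)))*(6 - 2)²) = 1/(98195 + (-9/(-46 - 39*(-1/21)))*4²) = 1/(98195 + (-9/(-46 + 13/7))*16) = 1/(98195 + (-9/(-309/7))*16) = 1/(98195 - 7/309*(-9)*16) = 1/(98195 + (21/103)*16) = 1/(98195 + 336/103) = 1/(10114421/103) = 103/10114421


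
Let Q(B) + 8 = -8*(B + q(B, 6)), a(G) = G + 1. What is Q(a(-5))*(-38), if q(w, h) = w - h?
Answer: -3952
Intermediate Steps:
a(G) = 1 + G
Q(B) = 40 - 16*B (Q(B) = -8 - 8*(B + (B - 1*6)) = -8 - 8*(B + (B - 6)) = -8 - 8*(B + (-6 + B)) = -8 - 8*(-6 + 2*B) = -8 + (48 - 16*B) = 40 - 16*B)
Q(a(-5))*(-38) = (40 - 16*(1 - 5))*(-38) = (40 - 16*(-4))*(-38) = (40 + 64)*(-38) = 104*(-38) = -3952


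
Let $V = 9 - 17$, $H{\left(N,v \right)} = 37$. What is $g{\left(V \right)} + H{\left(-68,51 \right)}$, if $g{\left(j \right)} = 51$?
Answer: $88$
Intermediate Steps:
$V = -8$ ($V = 9 - 17 = -8$)
$g{\left(V \right)} + H{\left(-68,51 \right)} = 51 + 37 = 88$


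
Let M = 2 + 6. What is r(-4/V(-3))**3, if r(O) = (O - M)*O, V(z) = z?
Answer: -512000/729 ≈ -702.33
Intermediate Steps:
M = 8
r(O) = O*(-8 + O) (r(O) = (O - 1*8)*O = (O - 8)*O = (-8 + O)*O = O*(-8 + O))
r(-4/V(-3))**3 = ((-4/(-3))*(-8 - 4/(-3)))**3 = ((-4*(-1)/3)*(-8 - 4*(-1)/3))**3 = ((-1*(-4/3))*(-8 - 1*(-4/3)))**3 = (4*(-8 + 4/3)/3)**3 = ((4/3)*(-20/3))**3 = (-80/9)**3 = -512000/729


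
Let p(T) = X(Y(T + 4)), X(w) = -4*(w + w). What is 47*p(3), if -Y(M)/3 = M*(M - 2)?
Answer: 39480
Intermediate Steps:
Y(M) = -3*M*(-2 + M) (Y(M) = -3*M*(M - 2) = -3*M*(-2 + M))
X(w) = -8*w
p(T) = -24*(-2 - T)*(4 + T) (p(T) = -24*(T + 4)*(2 - (T + 4)) = -24*(4 + T)*(2 - (4 + T)) = -24*(4 + T)*(2 + (-4 - T)) = -24*(4 + T)*(-2 - T) = -24*(-2 - T)*(4 + T))
47*p(3) = 47*(24*(2 + 3)*(4 + 3)) = 47*(24*5*7) = 47*840 = 39480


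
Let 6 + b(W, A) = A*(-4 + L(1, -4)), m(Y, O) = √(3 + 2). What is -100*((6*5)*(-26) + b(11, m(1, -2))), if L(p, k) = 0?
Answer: 78600 + 400*√5 ≈ 79494.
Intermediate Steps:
m(Y, O) = √5
b(W, A) = -6 - 4*A (b(W, A) = -6 + A*(-4 + 0) = -6 + A*(-4) = -6 - 4*A)
-100*((6*5)*(-26) + b(11, m(1, -2))) = -100*((6*5)*(-26) + (-6 - 4*√5)) = -100*(30*(-26) + (-6 - 4*√5)) = -100*(-780 + (-6 - 4*√5)) = -100*(-786 - 4*√5) = 78600 + 400*√5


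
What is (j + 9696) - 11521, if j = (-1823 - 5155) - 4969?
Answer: -13772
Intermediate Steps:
j = -11947 (j = -6978 - 4969 = -11947)
(j + 9696) - 11521 = (-11947 + 9696) - 11521 = -2251 - 11521 = -13772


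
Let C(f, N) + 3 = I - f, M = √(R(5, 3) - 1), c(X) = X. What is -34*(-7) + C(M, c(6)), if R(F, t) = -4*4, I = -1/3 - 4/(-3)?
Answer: 236 - I*√17 ≈ 236.0 - 4.1231*I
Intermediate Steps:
I = 1 (I = -1*⅓ - 4*(-⅓) = -⅓ + 4/3 = 1)
R(F, t) = -16
M = I*√17 (M = √(-16 - 1) = √(-17) = I*√17 ≈ 4.1231*I)
C(f, N) = -2 - f (C(f, N) = -3 + (1 - f) = -2 - f)
-34*(-7) + C(M, c(6)) = -34*(-7) + (-2 - I*√17) = 238 + (-2 - I*√17) = 236 - I*√17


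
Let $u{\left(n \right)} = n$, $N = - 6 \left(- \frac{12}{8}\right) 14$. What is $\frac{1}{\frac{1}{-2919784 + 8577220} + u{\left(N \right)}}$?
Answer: $\frac{5657436}{712836937} \approx 0.0079365$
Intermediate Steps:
$N = 126$ ($N = - 6 \left(\left(-12\right) \frac{1}{8}\right) 14 = \left(-6\right) \left(- \frac{3}{2}\right) 14 = 9 \cdot 14 = 126$)
$\frac{1}{\frac{1}{-2919784 + 8577220} + u{\left(N \right)}} = \frac{1}{\frac{1}{-2919784 + 8577220} + 126} = \frac{1}{\frac{1}{5657436} + 126} = \frac{1}{\frac{712836937}{5657436}} = \frac{5657436}{712836937}$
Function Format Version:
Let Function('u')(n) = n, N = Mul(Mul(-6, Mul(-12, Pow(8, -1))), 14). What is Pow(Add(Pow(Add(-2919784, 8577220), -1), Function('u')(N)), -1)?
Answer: Rational(5657436, 712836937) ≈ 0.0079365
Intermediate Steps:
N = 126 (N = Mul(Mul(-6, Mul(-12, Rational(1, 8))), 14) = Mul(Mul(-6, Rational(-3, 2)), 14) = Mul(9, 14) = 126)
Pow(Add(Pow(Add(-2919784, 8577220), -1), Function('u')(N)), -1) = Pow(Add(Pow(Add(-2919784, 8577220), -1), 126), -1) = Pow(Add(Pow(5657436, -1), 126), -1) = Pow(Add(Rational(1, 5657436), 126), -1) = Pow(Rational(712836937, 5657436), -1) = Rational(5657436, 712836937)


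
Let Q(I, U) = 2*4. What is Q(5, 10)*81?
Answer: 648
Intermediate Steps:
Q(I, U) = 8
Q(5, 10)*81 = 8*81 = 648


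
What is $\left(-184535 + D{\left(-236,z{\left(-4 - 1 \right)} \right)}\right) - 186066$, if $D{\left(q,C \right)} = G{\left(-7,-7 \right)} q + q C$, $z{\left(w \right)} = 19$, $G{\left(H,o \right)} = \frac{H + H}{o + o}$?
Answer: $-375321$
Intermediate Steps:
$G{\left(H,o \right)} = \frac{H}{o}$ ($G{\left(H,o \right)} = \frac{2 H}{2 o} = 2 H \frac{1}{2 o} = \frac{H}{o}$)
$D{\left(q,C \right)} = q + C q$ ($D{\left(q,C \right)} = - \frac{7}{-7} q + q C = \left(-7\right) \left(- \frac{1}{7}\right) q + C q = 1 q + C q = q + C q$)
$\left(-184535 + D{\left(-236,z{\left(-4 - 1 \right)} \right)}\right) - 186066 = \left(-184535 - 236 \left(1 + 19\right)\right) - 186066 = \left(-184535 - 4720\right) - 186066 = -189255 - 186066 = -375321$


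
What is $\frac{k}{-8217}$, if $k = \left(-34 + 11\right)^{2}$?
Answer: $- \frac{529}{8217} \approx -0.064379$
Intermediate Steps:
$k = 529$ ($k = \left(-23\right)^{2} = 529$)
$\frac{k}{-8217} = \frac{529}{-8217} = 529 \left(- \frac{1}{8217}\right) = - \frac{529}{8217}$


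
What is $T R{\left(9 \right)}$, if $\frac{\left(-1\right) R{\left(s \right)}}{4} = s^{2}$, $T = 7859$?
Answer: $-2546316$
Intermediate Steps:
$R{\left(s \right)} = - 4 s^{2}$
$T R{\left(9 \right)} = 7859 \left(- 4 \cdot 9^{2}\right) = 7859 \left(\left(-4\right) 81\right) = 7859 \left(-324\right) = -2546316$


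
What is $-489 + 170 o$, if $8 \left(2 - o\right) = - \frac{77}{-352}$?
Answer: $- \frac{19667}{128} \approx -153.65$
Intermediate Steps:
$o = \frac{505}{256}$ ($o = 2 - \frac{\left(-77\right) \frac{1}{-352}}{8} = 2 - \frac{\left(-77\right) \left(- \frac{1}{352}\right)}{8} = 2 - \frac{7}{256} = \frac{505}{256} \approx 1.9727$)
$-489 + 170 o = -489 + 170 \cdot \frac{505}{256} = -489 + \frac{42925}{128} = - \frac{19667}{128}$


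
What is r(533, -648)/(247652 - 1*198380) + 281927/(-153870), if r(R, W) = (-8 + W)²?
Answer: 2180195549/315895110 ≈ 6.9016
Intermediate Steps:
r(533, -648)/(247652 - 1*198380) + 281927/(-153870) = (-8 - 648)²/(247652 - 1*198380) + 281927/(-153870) = (-656)²/(247652 - 198380) + 281927*(-1/153870) = 430336/49272 - 281927/153870 = 430336*(1/49272) - 281927/153870 = 53792/6159 - 281927/153870 = 2180195549/315895110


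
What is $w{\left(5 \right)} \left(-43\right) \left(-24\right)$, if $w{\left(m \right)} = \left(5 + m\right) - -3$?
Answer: $13416$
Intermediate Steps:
$w{\left(m \right)} = 8 + m$ ($w{\left(m \right)} = \left(5 + m\right) + 3 = 8 + m$)
$w{\left(5 \right)} \left(-43\right) \left(-24\right) = \left(8 + 5\right) \left(-43\right) \left(-24\right) = 13 \left(-43\right) \left(-24\right) = \left(-559\right) \left(-24\right) = 13416$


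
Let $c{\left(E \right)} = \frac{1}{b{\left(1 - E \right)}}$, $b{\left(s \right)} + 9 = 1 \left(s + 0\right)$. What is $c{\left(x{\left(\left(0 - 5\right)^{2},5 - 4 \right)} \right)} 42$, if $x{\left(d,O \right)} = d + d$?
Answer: $- \frac{21}{29} \approx -0.72414$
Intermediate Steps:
$b{\left(s \right)} = -9 + s$ ($b{\left(s \right)} = -9 + 1 \left(s + 0\right) = -9 + 1 s = -9 + s$)
$x{\left(d,O \right)} = 2 d$
$c{\left(E \right)} = \frac{1}{-8 - E}$ ($c{\left(E \right)} = \frac{1}{-9 - \left(-1 + E\right)} = \frac{1}{-8 - E}$)
$c{\left(x{\left(\left(0 - 5\right)^{2},5 - 4 \right)} \right)} 42 = - \frac{1}{8 + 2 \left(0 - 5\right)^{2}} \cdot 42 = - \frac{1}{8 + 2 \left(-5\right)^{2}} \cdot 42 = - \frac{1}{8 + 2 \cdot 25} \cdot 42 = - \frac{1}{8 + 50} \cdot 42 = - \frac{1}{58} \cdot 42 = \left(-1\right) \frac{1}{58} \cdot 42 = \left(- \frac{1}{58}\right) 42 = - \frac{21}{29}$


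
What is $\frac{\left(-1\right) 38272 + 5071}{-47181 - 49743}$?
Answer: $\frac{11067}{32308} \approx 0.34255$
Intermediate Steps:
$\frac{\left(-1\right) 38272 + 5071}{-47181 - 49743} = \frac{-38272 + 5071}{-96924} = \left(-33201\right) \left(- \frac{1}{96924}\right) = \frac{11067}{32308}$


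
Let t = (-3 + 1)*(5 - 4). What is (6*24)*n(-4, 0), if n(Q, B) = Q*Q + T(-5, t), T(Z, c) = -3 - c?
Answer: 2160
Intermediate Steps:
t = -2 (t = -2*1 = -2)
n(Q, B) = -1 + Q² (n(Q, B) = Q*Q + (-3 - 1*(-2)) = Q² + (-3 + 2) = Q² - 1 = -1 + Q²)
(6*24)*n(-4, 0) = (6*24)*(-1 + (-4)²) = 144*(-1 + 16) = 144*15 = 2160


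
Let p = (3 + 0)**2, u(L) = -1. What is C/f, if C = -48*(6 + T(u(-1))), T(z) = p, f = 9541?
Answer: -720/9541 ≈ -0.075464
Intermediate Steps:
p = 9 (p = 3**2 = 9)
T(z) = 9
C = -720 (C = -48*(6 + 9) = -48*15 = -720)
C/f = -720/9541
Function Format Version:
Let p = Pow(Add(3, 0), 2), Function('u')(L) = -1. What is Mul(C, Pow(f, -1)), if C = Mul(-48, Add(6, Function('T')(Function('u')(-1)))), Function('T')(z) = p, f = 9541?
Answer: Rational(-720, 9541) ≈ -0.075464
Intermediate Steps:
p = 9 (p = Pow(3, 2) = 9)
Function('T')(z) = 9
C = -720 (C = Mul(-48, Add(6, 9)) = Mul(-48, 15) = -720)
Mul(C, Pow(f, -1)) = Mul(-720, Pow(9541, -1)) = Mul(-720, Rational(1, 9541)) = Rational(-720, 9541)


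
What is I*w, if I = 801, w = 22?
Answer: 17622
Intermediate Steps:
I*w = 801*22 = 17622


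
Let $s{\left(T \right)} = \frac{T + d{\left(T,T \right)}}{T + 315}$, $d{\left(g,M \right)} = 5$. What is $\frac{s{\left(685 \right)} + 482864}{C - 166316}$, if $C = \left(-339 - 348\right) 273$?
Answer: $- \frac{48286469}{35386700} \approx -1.3645$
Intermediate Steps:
$C = -187551$ ($C = \left(-687\right) 273 = -187551$)
$s{\left(T \right)} = \frac{5 + T}{315 + T}$ ($s{\left(T \right)} = \frac{T + 5}{T + 315} = \frac{5 + T}{315 + T}$)
$\frac{s{\left(685 \right)} + 482864}{C - 166316} = \frac{\frac{5 + 685}{315 + 685} + 482864}{-187551 - 166316} = \frac{\frac{1}{1000} \cdot 690 + 482864}{-353867} = \left(\frac{1}{1000} \cdot 690 + 482864\right) \left(- \frac{1}{353867}\right) = \left(\frac{69}{100} + 482864\right) \left(- \frac{1}{353867}\right) = \frac{48286469}{100} \left(- \frac{1}{353867}\right) = - \frac{48286469}{35386700}$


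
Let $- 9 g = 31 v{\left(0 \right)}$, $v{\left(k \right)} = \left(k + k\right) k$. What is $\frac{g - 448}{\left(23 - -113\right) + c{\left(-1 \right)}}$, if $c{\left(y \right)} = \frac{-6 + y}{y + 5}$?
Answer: $- \frac{1792}{537} \approx -3.3371$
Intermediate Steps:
$v{\left(k \right)} = 2 k^{2}$ ($v{\left(k \right)} = 2 k k = 2 k^{2}$)
$c{\left(y \right)} = \frac{-6 + y}{5 + y}$
$g = 0$ ($g = - \frac{31 \cdot 2 \cdot 0^{2}}{9} = - \frac{31 \cdot 2 \cdot 0}{9} = - \frac{31 \cdot 0}{9} = \left(- \frac{1}{9}\right) 0 = 0$)
$\frac{g - 448}{\left(23 - -113\right) + c{\left(-1 \right)}} = \frac{0 - 448}{\left(23 - -113\right) + \frac{-6 - 1}{5 - 1}} = - \frac{448}{\left(23 + 113\right) + \frac{1}{4} \left(-7\right)} = - \frac{448}{136 + \frac{1}{4} \left(-7\right)} = - \frac{448}{136 - \frac{7}{4}} = - \frac{448}{\frac{537}{4}} = \left(-448\right) \frac{4}{537} = - \frac{1792}{537}$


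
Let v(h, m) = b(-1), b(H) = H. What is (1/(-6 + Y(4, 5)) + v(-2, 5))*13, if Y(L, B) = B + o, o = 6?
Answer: -52/5 ≈ -10.400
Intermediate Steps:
v(h, m) = -1
Y(L, B) = 6 + B (Y(L, B) = B + 6 = 6 + B)
(1/(-6 + Y(4, 5)) + v(-2, 5))*13 = (1/(-6 + (6 + 5)) - 1)*13 = (1/(-6 + 11) - 1)*13 = (1/5 - 1)*13 = (⅕ - 1)*13 = -⅘*13 = -52/5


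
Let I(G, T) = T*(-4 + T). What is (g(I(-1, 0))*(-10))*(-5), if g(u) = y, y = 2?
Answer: 100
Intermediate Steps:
g(u) = 2
(g(I(-1, 0))*(-10))*(-5) = (2*(-10))*(-5) = -20*(-5) = 100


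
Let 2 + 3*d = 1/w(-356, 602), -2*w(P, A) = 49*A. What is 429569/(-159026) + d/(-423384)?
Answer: -191602716122989/70931168907144 ≈ -2.7012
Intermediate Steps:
w(P, A) = -49*A/2
d = -9833/14749 (d = -2/3 + 1/(3*((-49/2*602))) = -2/3 + (1/3)/(-14749) = -2/3 + (1/3)*(-1/14749) = -2/3 - 1/44247 = -9833/14749 ≈ -0.66669)
429569/(-159026) + d/(-423384) = 429569/(-159026) - 9833/14749/(-423384) = 429569*(-1/159026) - 9833/14749*(-1/423384) = -61367/22718 + 9833/6244490616 = -191602716122989/70931168907144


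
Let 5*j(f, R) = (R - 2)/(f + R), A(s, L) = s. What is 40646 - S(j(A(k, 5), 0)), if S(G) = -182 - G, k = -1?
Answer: 204142/5 ≈ 40828.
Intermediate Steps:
j(f, R) = (-2 + R)/(5*(R + f)) (j(f, R) = ((R - 2)/(f + R))/5 = ((-2 + R)/(R + f))/5 = (-2 + R)/(5*(R + f)))
40646 - S(j(A(k, 5), 0)) = 40646 - (-182 - (-2 + 0)/(5*(0 - 1))) = 40646 - (-182 - (-2)/(5*(-1))) = 40646 - (-182 - (-1)*(-2)/5) = 40646 - (-182 - 1*⅖) = 40646 - (-182 - ⅖) = 40646 - 1*(-912/5) = 40646 + 912/5 = 204142/5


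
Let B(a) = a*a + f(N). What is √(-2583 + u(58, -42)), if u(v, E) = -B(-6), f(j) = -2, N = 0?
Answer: I*√2617 ≈ 51.157*I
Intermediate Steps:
B(a) = -2 + a² (B(a) = a*a - 2 = a² - 2 = -2 + a²)
u(v, E) = -34 (u(v, E) = -(-2 + (-6)²) = -(-2 + 36) = -1*34 = -34)
√(-2583 + u(58, -42)) = √(-2583 - 34) = √(-2617) = I*√2617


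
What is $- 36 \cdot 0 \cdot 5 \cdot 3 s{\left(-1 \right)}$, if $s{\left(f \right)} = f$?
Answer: $0$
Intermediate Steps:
$- 36 \cdot 0 \cdot 5 \cdot 3 s{\left(-1 \right)} = - 36 \cdot 0 \cdot 5 \cdot 3 \left(-1\right) = - 36 \cdot 0 \cdot 3 \left(-1\right) = \left(-36\right) 0 \left(-1\right) = 0 \left(-1\right) = 0$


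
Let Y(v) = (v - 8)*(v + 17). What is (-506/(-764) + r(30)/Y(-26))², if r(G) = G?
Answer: 219424969/379548324 ≈ 0.57812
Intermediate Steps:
Y(v) = (-8 + v)*(17 + v)
(-506/(-764) + r(30)/Y(-26))² = (-506/(-764) + 30/(-136 + (-26)² + 9*(-26)))² = (-506*(-1/764) + 30/(-136 + 676 - 234))² = (253/382 + 30/306)² = (253/382 + 30*(1/306))² = (253/382 + 5/51)² = (14813/19482)² = 219424969/379548324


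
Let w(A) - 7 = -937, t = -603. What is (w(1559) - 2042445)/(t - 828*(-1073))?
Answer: -681125/295947 ≈ -2.3015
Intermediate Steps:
w(A) = -930 (w(A) = 7 - 937 = -930)
(w(1559) - 2042445)/(t - 828*(-1073)) = (-930 - 2042445)/(-603 - 828*(-1073)) = -2043375/(-603 + 888444) = -2043375/887841 = -2043375*1/887841 = -681125/295947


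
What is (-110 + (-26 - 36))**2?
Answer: 29584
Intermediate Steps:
(-110 + (-26 - 36))**2 = (-110 - 62)**2 = (-172)**2 = 29584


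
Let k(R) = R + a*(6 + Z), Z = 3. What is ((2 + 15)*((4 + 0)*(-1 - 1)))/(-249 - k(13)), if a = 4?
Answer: 68/149 ≈ 0.45638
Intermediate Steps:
k(R) = 36 + R (k(R) = R + 4*(6 + 3) = R + 4*9 = R + 36 = 36 + R)
((2 + 15)*((4 + 0)*(-1 - 1)))/(-249 - k(13)) = ((2 + 15)*((4 + 0)*(-1 - 1)))/(-249 - (36 + 13)) = (17*(4*(-2)))/(-249 - 1*49) = (17*(-8))/(-249 - 49) = -136/(-298) = -136*(-1/298) = 68/149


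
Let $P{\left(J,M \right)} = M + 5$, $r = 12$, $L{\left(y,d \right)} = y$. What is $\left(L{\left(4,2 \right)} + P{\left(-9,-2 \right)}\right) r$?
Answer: $84$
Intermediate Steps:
$P{\left(J,M \right)} = 5 + M$
$\left(L{\left(4,2 \right)} + P{\left(-9,-2 \right)}\right) r = \left(4 + \left(5 - 2\right)\right) 12 = \left(4 + 3\right) 12 = 7 \cdot 12 = 84$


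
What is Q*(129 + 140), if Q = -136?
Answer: -36584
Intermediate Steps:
Q*(129 + 140) = -136*(129 + 140) = -136*269 = -36584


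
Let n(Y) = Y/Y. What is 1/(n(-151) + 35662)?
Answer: 1/35663 ≈ 2.8040e-5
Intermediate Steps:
n(Y) = 1
1/(n(-151) + 35662) = 1/(1 + 35662) = 1/35663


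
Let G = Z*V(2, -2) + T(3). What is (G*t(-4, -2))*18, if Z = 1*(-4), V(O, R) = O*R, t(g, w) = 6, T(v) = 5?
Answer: 2268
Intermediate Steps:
Z = -4
G = 21 (G = -8*(-2) + 5 = -4*(-4) + 5 = 16 + 5 = 21)
(G*t(-4, -2))*18 = (21*6)*18 = 126*18 = 2268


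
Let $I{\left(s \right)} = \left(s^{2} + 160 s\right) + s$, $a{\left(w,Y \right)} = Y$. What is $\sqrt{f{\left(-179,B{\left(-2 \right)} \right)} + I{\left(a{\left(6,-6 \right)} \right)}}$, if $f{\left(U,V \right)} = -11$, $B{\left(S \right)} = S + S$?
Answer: $i \sqrt{941} \approx 30.676 i$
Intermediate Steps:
$B{\left(S \right)} = 2 S$
$I{\left(s \right)} = s^{2} + 161 s$
$\sqrt{f{\left(-179,B{\left(-2 \right)} \right)} + I{\left(a{\left(6,-6 \right)} \right)}} = \sqrt{-11 - 6 \left(161 - 6\right)} = \sqrt{-11 - 930} = \sqrt{-941} = i \sqrt{941}$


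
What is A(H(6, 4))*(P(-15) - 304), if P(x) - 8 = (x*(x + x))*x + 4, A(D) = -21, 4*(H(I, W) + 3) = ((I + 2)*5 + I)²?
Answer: 147882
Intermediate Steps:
H(I, W) = -3 + (10 + 6*I)²/4 (H(I, W) = -3 + ((I + 2)*5 + I)²/4 = -3 + ((2 + I)*5 + I)²/4 = -3 + ((10 + 5*I) + I)²/4 = -3 + (10 + 6*I)²/4)
P(x) = 12 + 2*x³ (P(x) = 8 + ((x*(x + x))*x + 4) = 8 + ((x*(2*x))*x + 4) = 8 + ((2*x²)*x + 4) = 8 + (2*x³ + 4) = 8 + (4 + 2*x³) = 12 + 2*x³)
A(H(6, 4))*(P(-15) - 304) = -21*((12 + 2*(-15)³) - 304) = -21*((12 + 2*(-3375)) - 304) = -21*((12 - 6750) - 304) = -21*(-6738 - 304) = -21*(-7042) = 147882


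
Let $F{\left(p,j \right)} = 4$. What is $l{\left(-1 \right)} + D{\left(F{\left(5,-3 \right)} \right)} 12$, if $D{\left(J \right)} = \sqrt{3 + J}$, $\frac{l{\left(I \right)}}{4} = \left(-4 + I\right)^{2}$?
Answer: $100 + 12 \sqrt{7} \approx 131.75$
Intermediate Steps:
$l{\left(I \right)} = 4 \left(-4 + I\right)^{2}$
$l{\left(-1 \right)} + D{\left(F{\left(5,-3 \right)} \right)} 12 = 4 \left(-4 - 1\right)^{2} + \sqrt{3 + 4} \cdot 12 = 4 \left(-5\right)^{2} + \sqrt{7} \cdot 12 = 4 \cdot 25 + 12 \sqrt{7} = 100 + 12 \sqrt{7}$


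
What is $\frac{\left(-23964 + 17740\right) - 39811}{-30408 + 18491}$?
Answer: $\frac{46035}{11917} \approx 3.863$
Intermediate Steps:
$\frac{\left(-23964 + 17740\right) - 39811}{-30408 + 18491} = \frac{-6224 - 39811}{-11917} = \left(-46035\right) \left(- \frac{1}{11917}\right) = \frac{46035}{11917}$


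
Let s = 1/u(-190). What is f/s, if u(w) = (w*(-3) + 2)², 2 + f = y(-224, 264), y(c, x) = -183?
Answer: -60529040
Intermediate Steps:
f = -185 (f = -2 - 183 = -185)
u(w) = (2 - 3*w)² (u(w) = (-3*w + 2)² = (2 - 3*w)²)
s = 1/327184 (s = 1/((-2 + 3*(-190))²) = 1/((-2 - 570)²) = 1/((-572)²) = 1/327184 ≈ 3.0564e-6)
f/s = -185/1/327184 = -185*327184 = -60529040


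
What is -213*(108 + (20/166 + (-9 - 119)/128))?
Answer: -1893783/83 ≈ -22817.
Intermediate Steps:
-213*(108 + (20/166 + (-9 - 119)/128)) = -213*(108 + (20*(1/166) - 128*1/128)) = -213*(108 + (10/83 - 1)) = -213*(108 - 73/83) = -213*8891/83 = -1893783/83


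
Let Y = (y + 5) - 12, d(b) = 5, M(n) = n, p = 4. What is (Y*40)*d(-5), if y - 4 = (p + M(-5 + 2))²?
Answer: -400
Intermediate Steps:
y = 5 (y = 4 + (4 + (-5 + 2))² = 4 + (4 - 3)² = 4 + 1² = 4 + 1 = 5)
Y = -2 (Y = (5 + 5) - 12 = 10 - 12 = -2)
(Y*40)*d(-5) = -2*40*5 = -80*5 = -400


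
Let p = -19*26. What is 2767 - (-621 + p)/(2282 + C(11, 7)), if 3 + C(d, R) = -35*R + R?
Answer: 5648562/2041 ≈ 2767.5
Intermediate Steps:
p = -494
C(d, R) = -3 - 34*R (C(d, R) = -3 + (-35*R + R) = -3 - 34*R)
2767 - (-621 + p)/(2282 + C(11, 7)) = 2767 - (-621 - 494)/(2282 + (-3 - 34*7)) = 2767 - (-1115)/(2282 + (-3 - 238)) = 2767 - (-1115)/(2282 - 241) = 2767 - (-1115)/2041 = 2767 - 1*(-1115/2041) = 2767 + 1115/2041 = 5648562/2041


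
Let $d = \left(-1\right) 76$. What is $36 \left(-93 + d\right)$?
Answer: $-6084$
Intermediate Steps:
$d = -76$
$36 \left(-93 + d\right) = 36 \left(-93 - 76\right) = 36 \left(-169\right) = -6084$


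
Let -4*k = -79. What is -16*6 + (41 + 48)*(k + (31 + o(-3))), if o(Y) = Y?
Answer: 16615/4 ≈ 4153.8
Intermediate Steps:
k = 79/4 (k = -1/4*(-79) = 79/4 ≈ 19.750)
-16*6 + (41 + 48)*(k + (31 + o(-3))) = -16*6 + (41 + 48)*(79/4 + (31 - 3)) = -96 + 89*(79/4 + 28) = -96 + 89*(191/4) = -96 + 16999/4 = 16615/4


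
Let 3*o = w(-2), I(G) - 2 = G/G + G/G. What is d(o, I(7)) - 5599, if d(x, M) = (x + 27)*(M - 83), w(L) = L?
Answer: -23038/3 ≈ -7679.3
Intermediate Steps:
I(G) = 4 (I(G) = 2 + (G/G + G/G) = 2 + (1 + 1) = 2 + 2 = 4)
o = -2/3 (o = (1/3)*(-2) = -2/3 ≈ -0.66667)
d(x, M) = (-83 + M)*(27 + x) (d(x, M) = (27 + x)*(-83 + M) = (-83 + M)*(27 + x))
d(o, I(7)) - 5599 = (-2241 - 83*(-2/3) + 27*4 + 4*(-2/3)) - 5599 = (-2241 + 166/3 + 108 - 8/3) - 5599 = -6241/3 - 5599 = -23038/3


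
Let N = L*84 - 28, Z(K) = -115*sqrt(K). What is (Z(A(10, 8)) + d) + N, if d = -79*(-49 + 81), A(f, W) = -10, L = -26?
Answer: -4740 - 115*I*sqrt(10) ≈ -4740.0 - 363.66*I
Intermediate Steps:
d = -2528 (d = -79*32 = -2528)
N = -2212 (N = -26*84 - 28 = -2184 - 28 = -2212)
(Z(A(10, 8)) + d) + N = (-115*I*sqrt(10) - 2528) - 2212 = (-2528 - 115*I*sqrt(10)) - 2212 = -4740 - 115*I*sqrt(10)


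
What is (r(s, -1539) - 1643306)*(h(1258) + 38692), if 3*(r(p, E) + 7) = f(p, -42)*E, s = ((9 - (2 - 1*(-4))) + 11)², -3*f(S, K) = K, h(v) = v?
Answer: -65937275250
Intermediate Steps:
f(S, K) = -K/3
s = 196 (s = ((9 - (2 + 4)) + 11)² = ((9 - 1*6) + 11)² = ((9 - 6) + 11)² = (3 + 11)² = 14² = 196)
r(p, E) = -7 + 14*E/3 (r(p, E) = -7 + ((-⅓*(-42))*E)/3 = -7 + (14*E)/3 = -7 + 14*E/3)
(r(s, -1539) - 1643306)*(h(1258) + 38692) = ((-7 + (14/3)*(-1539)) - 1643306)*(1258 + 38692) = ((-7 - 7182) - 1643306)*39950 = (-7189 - 1643306)*39950 = -1650495*39950 = -65937275250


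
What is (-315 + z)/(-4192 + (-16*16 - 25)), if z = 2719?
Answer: -2404/4473 ≈ -0.53745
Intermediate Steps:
(-315 + z)/(-4192 + (-16*16 - 25)) = (-315 + 2719)/(-4192 + (-16*16 - 25)) = 2404/(-4192 + (-256 - 25)) = 2404/(-4192 - 281) = 2404/(-4473) = 2404*(-1/4473) = -2404/4473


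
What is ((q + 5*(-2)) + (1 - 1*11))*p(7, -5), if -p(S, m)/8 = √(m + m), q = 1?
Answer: 152*I*√10 ≈ 480.67*I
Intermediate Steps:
p(S, m) = -8*√2*√m (p(S, m) = -8*√(m + m) = -8*√2*√m)
((q + 5*(-2)) + (1 - 1*11))*p(7, -5) = ((1 + 5*(-2)) + (1 - 1*11))*(-8*√2*√(-5)) = ((1 - 10) + (1 - 11))*(-8*√2*I*√5) = (-9 - 10)*(-8*I*√10) = -(-152)*I*√10 = 152*I*√10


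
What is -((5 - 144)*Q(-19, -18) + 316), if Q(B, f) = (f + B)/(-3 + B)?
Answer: -1809/22 ≈ -82.227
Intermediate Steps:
Q(B, f) = (B + f)/(-3 + B)
-((5 - 144)*Q(-19, -18) + 316) = -((5 - 144)*((-19 - 18)/(-3 - 19)) + 316) = -(-139*(-37)/(-22) + 316) = -(-(-139)*(-37)/22 + 316) = -(-139*37/22 + 316) = -(-5143/22 + 316) = -1*1809/22 = -1809/22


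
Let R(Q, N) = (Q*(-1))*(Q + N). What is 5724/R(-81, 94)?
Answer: 212/39 ≈ 5.4359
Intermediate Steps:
R(Q, N) = -Q*(N + Q) (R(Q, N) = (-Q)*(N + Q) = -Q*(N + Q))
5724/R(-81, 94) = 5724/((-1*(-81)*(94 - 81))) = 5724/((-1*(-81)*13)) = 5724/1053 = 5724*(1/1053) = 212/39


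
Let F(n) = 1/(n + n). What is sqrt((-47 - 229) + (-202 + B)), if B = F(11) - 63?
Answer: I*sqrt(261822)/22 ≈ 23.258*I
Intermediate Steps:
F(n) = 1/(2*n)
B = -1385/22 (B = (1/2)/11 - 63 = (1/2)*(1/11) - 63 = 1/22 - 63 = -1385/22 ≈ -62.955)
sqrt((-47 - 229) + (-202 + B)) = sqrt((-47 - 229) + (-202 - 1385/22)) = sqrt(-276 - 5829/22) = sqrt(-11901/22) = I*sqrt(261822)/22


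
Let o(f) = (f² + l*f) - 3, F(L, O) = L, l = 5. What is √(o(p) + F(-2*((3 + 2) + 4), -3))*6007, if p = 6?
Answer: 18021*√5 ≈ 40296.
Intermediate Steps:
o(f) = -3 + f² + 5*f (o(f) = (f² + 5*f) - 3 = -3 + f² + 5*f)
√(o(p) + F(-2*((3 + 2) + 4), -3))*6007 = √((-3 + 6² + 5*6) - 2*((3 + 2) + 4))*6007 = √((-3 + 36 + 30) - 2*(5 + 4))*6007 = √(63 - 2*9)*6007 = √(63 - 18)*6007 = √45*6007 = (3*√5)*6007 = 18021*√5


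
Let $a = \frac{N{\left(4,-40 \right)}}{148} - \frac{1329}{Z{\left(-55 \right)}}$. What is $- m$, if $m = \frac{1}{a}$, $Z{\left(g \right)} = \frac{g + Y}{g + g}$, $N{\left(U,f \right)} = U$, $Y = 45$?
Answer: $\frac{37}{540902} \approx 6.8404 \cdot 10^{-5}$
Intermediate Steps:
$Z{\left(g \right)} = \frac{45 + g}{2 g}$ ($Z{\left(g \right)} = \frac{g + 45}{g + g} = \frac{45 + g}{2 g}$)
$a = - \frac{540902}{37}$ ($a = \frac{4}{148} - \frac{1329}{\frac{1}{2} \frac{1}{-55} \left(45 - 55\right)} = 4 \cdot \frac{1}{148} - \frac{1329}{\frac{1}{2} \left(- \frac{1}{55}\right) \left(-10\right)} = \frac{1}{37} - 1329 \frac{1}{\frac{1}{11}} = \frac{1}{37} - 14619 = - \frac{540902}{37} \approx -14619.0$)
$m = - \frac{37}{540902}$ ($m = \frac{1}{- \frac{540902}{37}} = - \frac{37}{540902} \approx -6.8404 \cdot 10^{-5}$)
$- m = \left(-1\right) \left(- \frac{37}{540902}\right) = \frac{37}{540902}$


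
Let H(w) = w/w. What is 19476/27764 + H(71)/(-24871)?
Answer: 11008178/15693601 ≈ 0.70144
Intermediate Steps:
H(w) = 1
19476/27764 + H(71)/(-24871) = 19476/27764 + 1/(-24871) = 19476*(1/27764) + 1*(-1/24871) = 4869/6941 - 1/24871 = 11008178/15693601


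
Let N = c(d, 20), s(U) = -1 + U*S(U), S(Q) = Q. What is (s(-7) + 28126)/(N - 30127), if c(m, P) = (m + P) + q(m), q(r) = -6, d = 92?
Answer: -28174/30021 ≈ -0.93848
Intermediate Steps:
s(U) = -1 + U² (s(U) = -1 + U*U = -1 + U²)
c(m, P) = -6 + P + m (c(m, P) = (m + P) - 6 = (P + m) - 6 = -6 + P + m)
N = 106 (N = -6 + 20 + 92 = 106)
(s(-7) + 28126)/(N - 30127) = ((-1 + (-7)²) + 28126)/(106 - 30127) = ((-1 + 49) + 28126)/(-30021) = (48 + 28126)*(-1/30021) = 28174*(-1/30021) = -28174/30021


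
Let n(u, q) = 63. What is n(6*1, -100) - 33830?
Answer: -33767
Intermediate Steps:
n(6*1, -100) - 33830 = 63 - 33830 = -33767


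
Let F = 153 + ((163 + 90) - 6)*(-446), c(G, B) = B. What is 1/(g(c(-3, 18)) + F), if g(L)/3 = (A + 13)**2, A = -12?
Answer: -1/110006 ≈ -9.0904e-6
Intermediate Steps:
F = -110009 (F = 153 + (253 - 6)*(-446) = 153 + 247*(-446) = 153 - 110162 = -110009)
g(L) = 3 (g(L) = 3*(-12 + 13)**2 = 3*1**2 = 3*1 = 3)
1/(g(c(-3, 18)) + F) = 1/(3 - 110009) = 1/(-110006) = -1/110006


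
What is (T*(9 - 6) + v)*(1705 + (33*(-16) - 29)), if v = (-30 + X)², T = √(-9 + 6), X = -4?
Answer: 1327088 + 3444*I*√3 ≈ 1.3271e+6 + 5965.2*I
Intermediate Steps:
T = I*√3 (T = √(-3) = I*√3 ≈ 1.732*I)
v = 1156 (v = (-30 - 4)² = (-34)² = 1156)
(T*(9 - 6) + v)*(1705 + (33*(-16) - 29)) = ((I*√3)*(9 - 6) + 1156)*(1705 + (33*(-16) - 29)) = ((I*√3)*3 + 1156)*(1705 + (-528 - 29)) = (3*I*√3 + 1156)*(1705 - 557) = (1156 + 3*I*√3)*1148 = 1327088 + 3444*I*√3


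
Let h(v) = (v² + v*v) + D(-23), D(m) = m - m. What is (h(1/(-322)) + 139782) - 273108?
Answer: -6911886491/51842 ≈ -1.3333e+5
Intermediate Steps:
D(m) = 0
h(v) = 2*v² (h(v) = (v² + v*v) + 0 = (v² + v²) + 0 = 2*v² + 0 = 2*v²)
(h(1/(-322)) + 139782) - 273108 = (2*(1/(-322))² + 139782) - 273108 = (2*(-1/322)² + 139782) - 273108 = (2*(1/103684) + 139782) - 273108 = (1/51842 + 139782) - 273108 = 7246578445/51842 - 273108 = -6911886491/51842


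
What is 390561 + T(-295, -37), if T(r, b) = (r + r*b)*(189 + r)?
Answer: -735159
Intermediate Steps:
T(r, b) = (189 + r)*(r + b*r) (T(r, b) = (r + b*r)*(189 + r) = (189 + r)*(r + b*r))
390561 + T(-295, -37) = 390561 - 295*(189 - 295 + 189*(-37) - 37*(-295)) = 390561 - 295*(189 - 295 - 6993 + 10915) = 390561 - 295*3816 = 390561 - 1125720 = -735159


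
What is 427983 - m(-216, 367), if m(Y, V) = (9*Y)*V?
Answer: 1141431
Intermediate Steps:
m(Y, V) = 9*V*Y
427983 - m(-216, 367) = 427983 - 9*367*(-216) = 427983 - 1*(-713448) = 427983 + 713448 = 1141431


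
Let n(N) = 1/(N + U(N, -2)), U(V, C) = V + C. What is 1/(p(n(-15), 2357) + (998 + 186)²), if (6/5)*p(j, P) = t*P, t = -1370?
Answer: -3/3867157 ≈ -7.7576e-7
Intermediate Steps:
U(V, C) = C + V
n(N) = 1/(-2 + 2*N) (n(N) = 1/(N + (-2 + N)) = 1/(-2 + 2*N))
p(j, P) = -3425*P/3 (p(j, P) = 5*(-1370*P)/6 = -3425*P/3)
1/(p(n(-15), 2357) + (998 + 186)²) = 1/(-3425/3*2357 + (998 + 186)²) = 1/(-8072725/3 + 1184²) = 1/(-8072725/3 + 1401856) = 1/(-3867157/3) = -3/3867157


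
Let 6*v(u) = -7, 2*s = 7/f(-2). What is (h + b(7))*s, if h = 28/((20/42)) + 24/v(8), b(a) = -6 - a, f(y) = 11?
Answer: 883/110 ≈ 8.0273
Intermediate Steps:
s = 7/22 (s = (7/11)/2 = (7*(1/11))/2 = (1/2)*(7/11) = 7/22 ≈ 0.31818)
v(u) = -7/6 (v(u) = (1/6)*(-7) = -7/6)
h = 1338/35 (h = 28/((20/42)) + 24/(-7/6) = 28/((20*(1/42))) + 24*(-6/7) = 28/(10/21) - 144/7 = 28*(21/10) - 144/7 = 294/5 - 144/7 = 1338/35 ≈ 38.229)
(h + b(7))*s = (1338/35 + (-6 - 1*7))*(7/22) = (1338/35 + (-6 - 7))*(7/22) = (1338/35 - 13)*(7/22) = (883/35)*(7/22) = 883/110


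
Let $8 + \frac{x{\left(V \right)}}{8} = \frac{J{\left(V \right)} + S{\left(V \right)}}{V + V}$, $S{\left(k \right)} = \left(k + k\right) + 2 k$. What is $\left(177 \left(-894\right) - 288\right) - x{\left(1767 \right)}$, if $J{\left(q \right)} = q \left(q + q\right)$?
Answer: $-172614$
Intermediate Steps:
$S{\left(k \right)} = 4 k$ ($S{\left(k \right)} = 2 k + 2 k = 4 k$)
$J{\left(q \right)} = 2 q^{2}$ ($J{\left(q \right)} = q 2 q = 2 q^{2}$)
$x{\left(V \right)} = -64 + \frac{4 \left(2 V^{2} + 4 V\right)}{V}$ ($x{\left(V \right)} = -64 + 8 \frac{2 V^{2} + 4 V}{V + V} = -64 + 8 \frac{2 V^{2} + 4 V}{2 V} = -64 + \frac{4 \left(2 V^{2} + 4 V\right)}{V}$)
$\left(177 \left(-894\right) - 288\right) - x{\left(1767 \right)} = \left(177 \left(-894\right) - 288\right) - \left(-48 + 8 \cdot 1767\right) = \left(-158238 - 288\right) - \left(-48 + 14136\right) = -158526 - 14088 = -172614$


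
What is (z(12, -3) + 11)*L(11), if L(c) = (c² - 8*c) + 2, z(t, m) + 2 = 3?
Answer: 420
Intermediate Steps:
z(t, m) = 1 (z(t, m) = -2 + 3 = 1)
L(c) = 2 + c² - 8*c
(z(12, -3) + 11)*L(11) = (1 + 11)*(2 + 11² - 8*11) = 12*(2 + 121 - 88) = 12*35 = 420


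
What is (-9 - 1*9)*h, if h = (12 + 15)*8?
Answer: -3888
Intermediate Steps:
h = 216 (h = 27*8 = 216)
(-9 - 1*9)*h = (-9 - 1*9)*216 = (-9 - 9)*216 = -18*216 = -3888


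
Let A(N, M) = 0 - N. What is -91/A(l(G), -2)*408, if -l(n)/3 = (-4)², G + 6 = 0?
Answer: -1547/2 ≈ -773.50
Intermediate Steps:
G = -6 (G = -6 + 0 = -6)
l(n) = -48 (l(n) = -3*(-4)² = -3*16 = -48)
A(N, M) = -N
-91/A(l(G), -2)*408 = -91/((-1*(-48)))*408 = -91/48*408 = -1547/2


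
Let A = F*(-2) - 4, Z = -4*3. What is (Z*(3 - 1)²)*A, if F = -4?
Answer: -192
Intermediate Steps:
Z = -12
A = 4 (A = -4*(-2) - 4 = 8 - 4 = 4)
(Z*(3 - 1)²)*A = -12*(3 - 1)²*4 = -12*2²*4 = -12*4*4 = -48*4 = -192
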